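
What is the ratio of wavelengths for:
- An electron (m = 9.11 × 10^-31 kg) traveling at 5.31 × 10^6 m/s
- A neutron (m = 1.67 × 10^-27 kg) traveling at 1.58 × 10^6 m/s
λ₁/λ₂ = 545

Using λ = h/(mv):

λ₁ = h/(m₁v₁) = 1.37 × 10^-10 m
λ₂ = h/(m₂v₂) = 2.51 × 10^-13 m

Ratio λ₁/λ₂ = (m₂v₂)/(m₁v₁)
         = (1.67 × 10^-27 kg × 1.58 × 10^6 m/s) / (9.11 × 10^-31 kg × 5.31 × 10^6 m/s)
         = 545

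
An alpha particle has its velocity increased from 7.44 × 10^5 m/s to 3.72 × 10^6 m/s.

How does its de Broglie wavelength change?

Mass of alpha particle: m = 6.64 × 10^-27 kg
The wavelength decreases by a factor of 5.

Using λ = h/(mv):

Initial wavelength: λ₁ = h/(mv₁) = 1.34 × 10^-13 m
Final wavelength: λ₂ = h/(mv₂) = 2.68 × 10^-14 m

Since λ ∝ 1/v, when velocity increases by a factor of 5, the wavelength decreases by a factor of 5.

λ₂/λ₁ = v₁/v₂ = 1/5

The wavelength decreases by a factor of 5.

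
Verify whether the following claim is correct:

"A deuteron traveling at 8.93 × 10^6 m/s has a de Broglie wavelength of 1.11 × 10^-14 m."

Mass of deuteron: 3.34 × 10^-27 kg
False

The claim is incorrect.

Using λ = h/(mv):
λ = (6.626 × 10^-34 J·s) / (3.34 × 10^-27 kg × 8.93 × 10^6 m/s)
λ = 2.22 × 10^-14 m

The actual wavelength differs from the claimed 1.11 × 10^-14 m.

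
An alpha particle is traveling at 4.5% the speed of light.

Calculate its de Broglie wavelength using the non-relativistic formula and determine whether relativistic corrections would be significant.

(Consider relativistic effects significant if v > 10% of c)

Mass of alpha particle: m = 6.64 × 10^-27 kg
No, relativistic corrections are not needed.

Using the non-relativistic de Broglie formula λ = h/(mv):

v = 4.5% × c = 1.349 × 10^7 m/s

λ = h/(mv)
λ = (6.626 × 10^-34 J·s) / (6.64 × 10^-27 kg × 1.349 × 10^7 m/s)
λ = 7.40 × 10^-15 m

Since v = 4.5% of c < 10% of c, relativistic corrections are NOT significant and this non-relativistic result is a good approximation.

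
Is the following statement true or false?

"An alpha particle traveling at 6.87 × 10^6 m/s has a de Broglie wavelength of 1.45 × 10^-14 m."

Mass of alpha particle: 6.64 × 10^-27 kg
True

The claim is correct.

Using λ = h/(mv):
λ = (6.626 × 10^-34 J·s) / (6.64 × 10^-27 kg × 6.87 × 10^6 m/s)
λ = 1.45 × 10^-14 m

This matches the claimed value.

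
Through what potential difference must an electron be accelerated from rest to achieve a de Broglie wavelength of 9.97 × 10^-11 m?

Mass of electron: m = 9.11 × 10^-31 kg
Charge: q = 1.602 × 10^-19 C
151 V

From λ = h/√(2mqV), we solve for V:

λ² = h²/(2mqV)
V = h²/(2mqλ²)
V = (6.626 × 10^-34 J·s)² / (2 × 9.11 × 10^-31 kg × 1.602 × 10^-19 C × (9.97 × 10^-11 m)²)
V = 151 V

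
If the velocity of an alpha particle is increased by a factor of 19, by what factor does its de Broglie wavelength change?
The wavelength decreases by a factor of 19.

From λ = h/(mv), the wavelength is inversely proportional to velocity:

λ ∝ 1/v

If v → 19v, then λ → λ/19

When velocity is increased by a factor of 19, the wavelength decreases by a factor of 19.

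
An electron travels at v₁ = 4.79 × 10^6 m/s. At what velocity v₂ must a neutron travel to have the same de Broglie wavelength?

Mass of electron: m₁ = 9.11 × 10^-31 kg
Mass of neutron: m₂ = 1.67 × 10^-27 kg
v₂ = 2.61 × 10^3 m/s

For equal de Broglie wavelengths: λ₁ = λ₂

h/(m₁v₁) = h/(m₂v₂)
m₁v₁ = m₂v₂
v₂ = v₁ · (m₁/m₂)

v₂ = 4.79 × 10^6 m/s × (9.11 × 10^-31 kg / 1.67 × 10^-27 kg)
v₂ = 2.61 × 10^3 m/s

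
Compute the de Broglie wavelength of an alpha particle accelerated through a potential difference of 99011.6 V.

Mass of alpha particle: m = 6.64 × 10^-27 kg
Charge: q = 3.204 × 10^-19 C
3.23 × 10^-14 m

When a particle is accelerated through voltage V, it gains kinetic energy KE = qV.

The de Broglie wavelength is then λ = h/√(2mqV):

λ = h/√(2mqV)
λ = (6.626 × 10^-34 J·s) / √(2 × 6.64 × 10^-27 kg × 3.204 × 10^-19 C × 99011.6 V)
λ = 3.23 × 10^-14 m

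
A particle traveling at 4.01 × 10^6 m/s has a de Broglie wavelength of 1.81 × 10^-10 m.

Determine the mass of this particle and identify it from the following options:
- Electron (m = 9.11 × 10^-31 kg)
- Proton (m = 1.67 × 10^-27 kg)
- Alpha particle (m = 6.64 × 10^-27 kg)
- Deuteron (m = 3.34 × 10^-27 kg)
The particle is an electron.

From λ = h/(mv), solve for mass:

m = h/(λv)
m = (6.626 × 10^-34 J·s) / (1.81 × 10^-10 m × 4.01 × 10^6 m/s)
m = 9.13 × 10^-31 kg

Comparing with the listed masses, this is closest to an electron.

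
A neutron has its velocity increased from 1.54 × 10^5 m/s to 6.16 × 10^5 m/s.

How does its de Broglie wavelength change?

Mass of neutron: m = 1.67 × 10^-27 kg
The wavelength decreases by a factor of 4.

Using λ = h/(mv):

Initial wavelength: λ₁ = h/(mv₁) = 2.58 × 10^-12 m
Final wavelength: λ₂ = h/(mv₂) = 6.44 × 10^-13 m

Since λ ∝ 1/v, when velocity increases by a factor of 4, the wavelength decreases by a factor of 4.

λ₂/λ₁ = v₁/v₂ = 1/4

The wavelength decreases by a factor of 4.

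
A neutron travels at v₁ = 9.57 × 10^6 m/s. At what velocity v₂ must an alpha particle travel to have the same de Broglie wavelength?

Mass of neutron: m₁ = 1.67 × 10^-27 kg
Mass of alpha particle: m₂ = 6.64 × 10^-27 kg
v₂ = 2.41 × 10^6 m/s

For equal de Broglie wavelengths: λ₁ = λ₂

h/(m₁v₁) = h/(m₂v₂)
m₁v₁ = m₂v₂
v₂ = v₁ · (m₁/m₂)

v₂ = 9.57 × 10^6 m/s × (1.67 × 10^-27 kg / 6.64 × 10^-27 kg)
v₂ = 2.41 × 10^6 m/s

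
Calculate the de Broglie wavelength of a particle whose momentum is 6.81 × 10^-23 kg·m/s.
9.73 × 10^-12 m

Using the de Broglie relation λ = h/p:

λ = h/p
λ = (6.626 × 10^-34 J·s) / (6.81 × 10^-23 kg·m/s)
λ = 9.73 × 10^-12 m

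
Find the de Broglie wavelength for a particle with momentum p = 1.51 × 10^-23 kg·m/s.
4.39 × 10^-11 m

Using the de Broglie relation λ = h/p:

λ = h/p
λ = (6.626 × 10^-34 J·s) / (1.51 × 10^-23 kg·m/s)
λ = 4.39 × 10^-11 m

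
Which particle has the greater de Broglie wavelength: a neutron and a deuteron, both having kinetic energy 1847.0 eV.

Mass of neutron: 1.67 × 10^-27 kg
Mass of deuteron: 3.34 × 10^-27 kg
The neutron has the longer wavelength.

Using λ = h/√(2mKE):

For neutron: λ₁ = h/√(2m₁KE) = 6.66 × 10^-13 m
For deuteron: λ₂ = h/√(2m₂KE) = 4.71 × 10^-13 m

Since λ ∝ 1/√m at constant kinetic energy, the lighter particle has the longer wavelength.

The neutron has the longer de Broglie wavelength.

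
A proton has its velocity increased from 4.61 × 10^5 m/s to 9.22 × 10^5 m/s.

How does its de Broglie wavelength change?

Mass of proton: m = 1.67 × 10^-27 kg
The wavelength decreases by a factor of 2.

Using λ = h/(mv):

Initial wavelength: λ₁ = h/(mv₁) = 8.61 × 10^-13 m
Final wavelength: λ₂ = h/(mv₂) = 4.30 × 10^-13 m

Since λ ∝ 1/v, when velocity increases by a factor of 2, the wavelength decreases by a factor of 2.

λ₂/λ₁ = v₁/v₂ = 1/2

The wavelength decreases by a factor of 2.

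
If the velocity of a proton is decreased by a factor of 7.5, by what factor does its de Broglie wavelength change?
The wavelength increases by a factor of 7.5.

From λ = h/(mv), the wavelength is inversely proportional to velocity:

λ ∝ 1/v

If v → v/7.5, then λ → 7.5λ

When velocity is decreased by a factor of 7.5, the wavelength increases by a factor of 7.5.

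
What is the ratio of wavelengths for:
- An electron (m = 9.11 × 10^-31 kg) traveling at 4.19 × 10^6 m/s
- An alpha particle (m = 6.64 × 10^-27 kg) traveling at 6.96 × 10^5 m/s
λ₁/λ₂ = 1.21 × 10^3

Using λ = h/(mv):

λ₁ = h/(m₁v₁) = 1.74 × 10^-10 m
λ₂ = h/(m₂v₂) = 1.43 × 10^-13 m

Ratio λ₁/λ₂ = (m₂v₂)/(m₁v₁)
         = (6.64 × 10^-27 kg × 6.96 × 10^5 m/s) / (9.11 × 10^-31 kg × 4.19 × 10^6 m/s)
         = 1.21 × 10^3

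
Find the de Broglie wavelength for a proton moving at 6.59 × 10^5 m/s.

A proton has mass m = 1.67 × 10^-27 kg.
6.02 × 10^-13 m

Using the de Broglie relation λ = h/(mv):

λ = h/(mv)
λ = (6.626 × 10^-34 J·s) / (1.67 × 10^-27 kg × 6.59 × 10^5 m/s)
λ = 6.02 × 10^-13 m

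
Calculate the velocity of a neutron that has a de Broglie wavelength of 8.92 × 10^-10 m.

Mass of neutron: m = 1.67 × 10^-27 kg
4.45 × 10^2 m/s

From the de Broglie relation λ = h/(mv), we solve for v:

v = h/(mλ)
v = (6.626 × 10^-34 J·s) / (1.67 × 10^-27 kg × 8.92 × 10^-10 m)
v = 4.45 × 10^2 m/s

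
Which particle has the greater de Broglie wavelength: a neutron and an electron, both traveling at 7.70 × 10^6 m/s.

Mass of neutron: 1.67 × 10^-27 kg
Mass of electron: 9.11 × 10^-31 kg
The electron has the longer wavelength.

Using λ = h/(mv), since both particles have the same velocity, the wavelength depends only on mass.

For neutron: λ₁ = h/(m₁v) = 5.15 × 10^-14 m
For electron: λ₂ = h/(m₂v) = 9.45 × 10^-11 m

Since λ ∝ 1/m at constant velocity, the lighter particle has the longer wavelength.

The electron has the longer de Broglie wavelength.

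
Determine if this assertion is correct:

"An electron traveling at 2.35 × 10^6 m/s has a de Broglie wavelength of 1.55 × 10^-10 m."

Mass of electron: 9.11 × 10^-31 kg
False

The claim is incorrect.

Using λ = h/(mv):
λ = (6.626 × 10^-34 J·s) / (9.11 × 10^-31 kg × 2.35 × 10^6 m/s)
λ = 3.10 × 10^-10 m

The actual wavelength differs from the claimed 1.55 × 10^-10 m.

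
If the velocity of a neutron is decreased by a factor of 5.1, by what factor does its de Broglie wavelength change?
The wavelength increases by a factor of 5.1.

From λ = h/(mv), the wavelength is inversely proportional to velocity:

λ ∝ 1/v

If v → v/5.1, then λ → 5.1λ

When velocity is decreased by a factor of 5.1, the wavelength increases by a factor of 5.1.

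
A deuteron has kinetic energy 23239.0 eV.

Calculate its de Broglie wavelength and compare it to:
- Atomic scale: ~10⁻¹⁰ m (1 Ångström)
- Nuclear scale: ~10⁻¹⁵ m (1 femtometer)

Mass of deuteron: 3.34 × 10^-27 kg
λ = 1.33 × 10^-13 m, which is between nuclear and atomic scales.

Using λ = h/√(2mKE):

KE = 23239.0 eV = 3.723 × 10^-15 J

λ = h/√(2mKE)
λ = (6.626 × 10^-34 J·s) / √(2 × 3.34 × 10^-27 kg × 3.723 × 10^-15 J)
λ = 1.33 × 10^-13 m

Comparison:
- Atomic scale (10⁻¹⁰ m): λ is 0.0013× this size
- Nuclear scale (10⁻¹⁵ m): λ is 1.3e+02× this size

The wavelength is between nuclear and atomic scales.

This wavelength is appropriate for probing atomic structure but too large for nuclear physics experiments.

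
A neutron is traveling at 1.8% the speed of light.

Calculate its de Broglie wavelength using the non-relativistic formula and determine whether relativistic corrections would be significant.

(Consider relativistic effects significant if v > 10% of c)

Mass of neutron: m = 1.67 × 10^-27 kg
No, relativistic corrections are not needed.

Using the non-relativistic de Broglie formula λ = h/(mv):

v = 1.8% × c = 5.396 × 10^6 m/s

λ = h/(mv)
λ = (6.626 × 10^-34 J·s) / (1.67 × 10^-27 kg × 5.396 × 10^6 m/s)
λ = 7.35 × 10^-14 m

Since v = 1.8% of c < 10% of c, relativistic corrections are NOT significant and this non-relativistic result is a good approximation.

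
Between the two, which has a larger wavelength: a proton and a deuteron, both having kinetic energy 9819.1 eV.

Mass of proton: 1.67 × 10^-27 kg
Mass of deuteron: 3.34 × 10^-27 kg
The proton has the longer wavelength.

Using λ = h/√(2mKE):

For proton: λ₁ = h/√(2m₁KE) = 2.89 × 10^-13 m
For deuteron: λ₂ = h/√(2m₂KE) = 2.04 × 10^-13 m

Since λ ∝ 1/√m at constant kinetic energy, the lighter particle has the longer wavelength.

The proton has the longer de Broglie wavelength.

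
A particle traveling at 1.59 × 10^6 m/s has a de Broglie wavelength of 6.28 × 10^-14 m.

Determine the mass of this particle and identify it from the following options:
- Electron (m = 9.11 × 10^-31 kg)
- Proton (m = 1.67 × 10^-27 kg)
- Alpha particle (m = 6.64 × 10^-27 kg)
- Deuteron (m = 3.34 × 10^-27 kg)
The particle is an alpha particle.

From λ = h/(mv), solve for mass:

m = h/(λv)
m = (6.626 × 10^-34 J·s) / (6.28 × 10^-14 m × 1.59 × 10^6 m/s)
m = 6.64 × 10^-27 kg

Comparing with the listed masses, this is closest to an alpha particle.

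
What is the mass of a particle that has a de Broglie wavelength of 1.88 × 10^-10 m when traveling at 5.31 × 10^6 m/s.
6.64 × 10^-31 kg

From the de Broglie relation λ = h/(mv), we solve for m:

m = h/(λv)
m = (6.626 × 10^-34 J·s) / (1.88 × 10^-10 m × 5.31 × 10^6 m/s)
m = 6.64 × 10^-31 kg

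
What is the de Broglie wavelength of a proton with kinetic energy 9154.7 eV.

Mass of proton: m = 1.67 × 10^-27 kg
2.99 × 10^-13 m

Using λ = h/√(2mKE):

First convert KE to Joules: KE = 9154.7 eV = 1.467 × 10^-15 J

λ = h/√(2mKE)
λ = (6.626 × 10^-34 J·s) / √(2 × 1.67 × 10^-27 kg × 1.467 × 10^-15 J)
λ = 2.99 × 10^-13 m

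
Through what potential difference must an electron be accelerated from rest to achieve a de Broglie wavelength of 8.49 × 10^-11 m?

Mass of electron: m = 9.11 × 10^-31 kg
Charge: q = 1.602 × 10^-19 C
209 V

From λ = h/√(2mqV), we solve for V:

λ² = h²/(2mqV)
V = h²/(2mqλ²)
V = (6.626 × 10^-34 J·s)² / (2 × 9.11 × 10^-31 kg × 1.602 × 10^-19 C × (8.49 × 10^-11 m)²)
V = 209 V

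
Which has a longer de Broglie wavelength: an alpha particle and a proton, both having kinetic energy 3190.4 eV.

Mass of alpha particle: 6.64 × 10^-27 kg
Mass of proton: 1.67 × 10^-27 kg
The proton has the longer wavelength.

Using λ = h/√(2mKE):

For alpha particle: λ₁ = h/√(2m₁KE) = 2.54 × 10^-13 m
For proton: λ₂ = h/√(2m₂KE) = 5.07 × 10^-13 m

Since λ ∝ 1/√m at constant kinetic energy, the lighter particle has the longer wavelength.

The proton has the longer de Broglie wavelength.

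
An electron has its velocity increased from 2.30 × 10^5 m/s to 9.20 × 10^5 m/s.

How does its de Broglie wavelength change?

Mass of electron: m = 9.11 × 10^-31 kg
The wavelength decreases by a factor of 4.

Using λ = h/(mv):

Initial wavelength: λ₁ = h/(mv₁) = 3.16 × 10^-9 m
Final wavelength: λ₂ = h/(mv₂) = 7.91 × 10^-10 m

Since λ ∝ 1/v, when velocity increases by a factor of 4, the wavelength decreases by a factor of 4.

λ₂/λ₁ = v₁/v₂ = 1/4

The wavelength decreases by a factor of 4.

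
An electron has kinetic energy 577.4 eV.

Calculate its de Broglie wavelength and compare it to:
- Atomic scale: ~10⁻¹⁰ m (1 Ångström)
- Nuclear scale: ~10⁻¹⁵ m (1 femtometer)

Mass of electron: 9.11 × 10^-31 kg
λ = 5.10 × 10^-11 m, which is between nuclear and atomic scales.

Using λ = h/√(2mKE):

KE = 577.4 eV = 9.251 × 10^-17 J

λ = h/√(2mKE)
λ = (6.626 × 10^-34 J·s) / √(2 × 9.11 × 10^-31 kg × 9.251 × 10^-17 J)
λ = 5.10 × 10^-11 m

Comparison:
- Atomic scale (10⁻¹⁰ m): λ is 0.51× this size
- Nuclear scale (10⁻¹⁵ m): λ is 5.1e+04× this size

The wavelength is between nuclear and atomic scales.

This wavelength is appropriate for probing atomic structure but too large for nuclear physics experiments.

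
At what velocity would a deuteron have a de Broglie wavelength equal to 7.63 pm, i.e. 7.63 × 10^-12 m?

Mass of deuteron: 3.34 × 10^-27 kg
2.60 × 10^4 m/s

From λ = h/(mv), solve for v:

v = h/(mλ)
v = (6.626 × 10^-34 J·s) / (3.34 × 10^-27 kg × 7.63 × 10^-12 m)
v = 2.60 × 10^4 m/s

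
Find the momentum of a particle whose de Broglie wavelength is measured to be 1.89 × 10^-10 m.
3.51 × 10^-24 kg·m/s

From the de Broglie relation λ = h/p, we solve for p:

p = h/λ
p = (6.626 × 10^-34 J·s) / (1.89 × 10^-10 m)
p = 3.51 × 10^-24 kg·m/s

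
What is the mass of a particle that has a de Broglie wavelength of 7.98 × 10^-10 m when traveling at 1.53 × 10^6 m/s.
5.43 × 10^-31 kg

From the de Broglie relation λ = h/(mv), we solve for m:

m = h/(λv)
m = (6.626 × 10^-34 J·s) / (7.98 × 10^-10 m × 1.53 × 10^6 m/s)
m = 5.43 × 10^-31 kg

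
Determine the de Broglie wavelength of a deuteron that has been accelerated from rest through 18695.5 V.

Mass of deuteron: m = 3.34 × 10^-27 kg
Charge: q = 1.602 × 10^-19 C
1.48 × 10^-13 m

When a particle is accelerated through voltage V, it gains kinetic energy KE = qV.

The de Broglie wavelength is then λ = h/√(2mqV):

λ = h/√(2mqV)
λ = (6.626 × 10^-34 J·s) / √(2 × 3.34 × 10^-27 kg × 1.602 × 10^-19 C × 18695.5 V)
λ = 1.48 × 10^-13 m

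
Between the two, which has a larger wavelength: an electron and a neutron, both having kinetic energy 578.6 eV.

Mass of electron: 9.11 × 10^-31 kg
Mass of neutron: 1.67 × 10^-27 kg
The electron has the longer wavelength.

Using λ = h/√(2mKE):

For electron: λ₁ = h/√(2m₁KE) = 5.10 × 10^-11 m
For neutron: λ₂ = h/√(2m₂KE) = 1.19 × 10^-12 m

Since λ ∝ 1/√m at constant kinetic energy, the lighter particle has the longer wavelength.

The electron has the longer de Broglie wavelength.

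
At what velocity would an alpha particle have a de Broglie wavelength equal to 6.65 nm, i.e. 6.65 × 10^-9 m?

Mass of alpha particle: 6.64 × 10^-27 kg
1.50 × 10^1 m/s

From λ = h/(mv), solve for v:

v = h/(mλ)
v = (6.626 × 10^-34 J·s) / (6.64 × 10^-27 kg × 6.65 × 10^-9 m)
v = 1.50 × 10^1 m/s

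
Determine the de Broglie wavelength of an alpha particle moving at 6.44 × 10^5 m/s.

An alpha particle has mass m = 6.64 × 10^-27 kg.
1.55 × 10^-13 m

Using the de Broglie relation λ = h/(mv):

λ = h/(mv)
λ = (6.626 × 10^-34 J·s) / (6.64 × 10^-27 kg × 6.44 × 10^5 m/s)
λ = 1.55 × 10^-13 m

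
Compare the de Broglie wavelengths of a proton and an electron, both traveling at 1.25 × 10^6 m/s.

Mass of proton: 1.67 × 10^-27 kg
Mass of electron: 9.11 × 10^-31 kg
The electron has the longer wavelength.

Using λ = h/(mv), since both particles have the same velocity, the wavelength depends only on mass.

For proton: λ₁ = h/(m₁v) = 3.17 × 10^-13 m
For electron: λ₂ = h/(m₂v) = 5.82 × 10^-10 m

Since λ ∝ 1/m at constant velocity, the lighter particle has the longer wavelength.

The electron has the longer de Broglie wavelength.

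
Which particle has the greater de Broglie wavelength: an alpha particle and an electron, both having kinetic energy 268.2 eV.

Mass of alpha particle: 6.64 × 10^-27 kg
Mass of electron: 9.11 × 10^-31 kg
The electron has the longer wavelength.

Using λ = h/√(2mKE):

For alpha particle: λ₁ = h/√(2m₁KE) = 8.77 × 10^-13 m
For electron: λ₂ = h/√(2m₂KE) = 7.49 × 10^-11 m

Since λ ∝ 1/√m at constant kinetic energy, the lighter particle has the longer wavelength.

The electron has the longer de Broglie wavelength.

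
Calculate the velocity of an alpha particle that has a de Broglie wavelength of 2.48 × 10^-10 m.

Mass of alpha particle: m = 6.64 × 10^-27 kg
4.02 × 10^2 m/s

From the de Broglie relation λ = h/(mv), we solve for v:

v = h/(mλ)
v = (6.626 × 10^-34 J·s) / (6.64 × 10^-27 kg × 2.48 × 10^-10 m)
v = 4.02 × 10^2 m/s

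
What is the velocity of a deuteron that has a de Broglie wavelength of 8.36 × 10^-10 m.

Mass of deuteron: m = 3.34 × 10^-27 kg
2.37 × 10^2 m/s

From the de Broglie relation λ = h/(mv), we solve for v:

v = h/(mλ)
v = (6.626 × 10^-34 J·s) / (3.34 × 10^-27 kg × 8.36 × 10^-10 m)
v = 2.37 × 10^2 m/s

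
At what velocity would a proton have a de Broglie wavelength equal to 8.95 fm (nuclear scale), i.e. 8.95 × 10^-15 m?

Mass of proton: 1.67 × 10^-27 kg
4.43 × 10^7 m/s

From λ = h/(mv), solve for v:

v = h/(mλ)
v = (6.626 × 10^-34 J·s) / (1.67 × 10^-27 kg × 8.95 × 10^-15 m)
v = 4.43 × 10^7 m/s

Note: This velocity is 14.8% of the speed of light, so relativistic corrections would be needed for a more accurate calculation.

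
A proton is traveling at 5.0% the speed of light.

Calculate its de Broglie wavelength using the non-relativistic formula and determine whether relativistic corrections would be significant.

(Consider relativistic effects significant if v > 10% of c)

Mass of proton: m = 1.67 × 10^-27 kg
No, relativistic corrections are not needed.

Using the non-relativistic de Broglie formula λ = h/(mv):

v = 5.0% × c = 1.499 × 10^7 m/s

λ = h/(mv)
λ = (6.626 × 10^-34 J·s) / (1.67 × 10^-27 kg × 1.499 × 10^7 m/s)
λ = 2.65 × 10^-14 m

Since v = 5.0% of c < 10% of c, relativistic corrections are NOT significant and this non-relativistic result is a good approximation.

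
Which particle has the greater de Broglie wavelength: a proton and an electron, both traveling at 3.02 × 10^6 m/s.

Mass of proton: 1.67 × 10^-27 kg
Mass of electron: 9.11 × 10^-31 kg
The electron has the longer wavelength.

Using λ = h/(mv), since both particles have the same velocity, the wavelength depends only on mass.

For proton: λ₁ = h/(m₁v) = 1.31 × 10^-13 m
For electron: λ₂ = h/(m₂v) = 2.41 × 10^-10 m

Since λ ∝ 1/m at constant velocity, the lighter particle has the longer wavelength.

The electron has the longer de Broglie wavelength.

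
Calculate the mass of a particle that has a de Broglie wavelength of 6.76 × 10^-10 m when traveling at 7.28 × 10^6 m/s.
1.35 × 10^-31 kg

From the de Broglie relation λ = h/(mv), we solve for m:

m = h/(λv)
m = (6.626 × 10^-34 J·s) / (6.76 × 10^-10 m × 7.28 × 10^6 m/s)
m = 1.35 × 10^-31 kg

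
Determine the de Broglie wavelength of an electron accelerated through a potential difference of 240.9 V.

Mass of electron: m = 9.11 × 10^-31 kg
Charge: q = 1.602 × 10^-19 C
7.90 × 10^-11 m

When a particle is accelerated through voltage V, it gains kinetic energy KE = qV.

The de Broglie wavelength is then λ = h/√(2mqV):

λ = h/√(2mqV)
λ = (6.626 × 10^-34 J·s) / √(2 × 9.11 × 10^-31 kg × 1.602 × 10^-19 C × 240.9 V)
λ = 7.90 × 10^-11 m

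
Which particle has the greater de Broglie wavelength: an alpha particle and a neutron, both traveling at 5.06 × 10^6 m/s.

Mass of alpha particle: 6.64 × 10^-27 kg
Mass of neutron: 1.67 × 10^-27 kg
The neutron has the longer wavelength.

Using λ = h/(mv), since both particles have the same velocity, the wavelength depends only on mass.

For alpha particle: λ₁ = h/(m₁v) = 1.97 × 10^-14 m
For neutron: λ₂ = h/(m₂v) = 7.84 × 10^-14 m

Since λ ∝ 1/m at constant velocity, the lighter particle has the longer wavelength.

The neutron has the longer de Broglie wavelength.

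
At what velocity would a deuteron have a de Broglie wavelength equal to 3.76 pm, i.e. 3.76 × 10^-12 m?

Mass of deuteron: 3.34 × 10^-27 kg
5.28 × 10^4 m/s

From λ = h/(mv), solve for v:

v = h/(mλ)
v = (6.626 × 10^-34 J·s) / (3.34 × 10^-27 kg × 3.76 × 10^-12 m)
v = 5.28 × 10^4 m/s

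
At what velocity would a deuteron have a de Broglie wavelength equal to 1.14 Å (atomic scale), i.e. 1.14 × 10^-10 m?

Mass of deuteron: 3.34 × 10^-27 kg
1.74 × 10^3 m/s

From λ = h/(mv), solve for v:

v = h/(mλ)
v = (6.626 × 10^-34 J·s) / (3.34 × 10^-27 kg × 1.14 × 10^-10 m)
v = 1.74 × 10^3 m/s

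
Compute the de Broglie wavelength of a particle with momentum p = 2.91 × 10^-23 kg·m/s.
2.28 × 10^-11 m

Using the de Broglie relation λ = h/p:

λ = h/p
λ = (6.626 × 10^-34 J·s) / (2.91 × 10^-23 kg·m/s)
λ = 2.28 × 10^-11 m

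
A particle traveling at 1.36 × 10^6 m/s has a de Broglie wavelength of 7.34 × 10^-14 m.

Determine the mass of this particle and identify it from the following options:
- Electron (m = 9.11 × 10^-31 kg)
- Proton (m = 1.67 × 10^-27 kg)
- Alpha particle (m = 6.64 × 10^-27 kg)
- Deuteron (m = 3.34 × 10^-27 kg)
The particle is an alpha particle.

From λ = h/(mv), solve for mass:

m = h/(λv)
m = (6.626 × 10^-34 J·s) / (7.34 × 10^-14 m × 1.36 × 10^6 m/s)
m = 6.64 × 10^-27 kg

Comparing with the listed masses, this is closest to an alpha particle.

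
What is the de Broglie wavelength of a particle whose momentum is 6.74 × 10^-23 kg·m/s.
9.83 × 10^-12 m

Using the de Broglie relation λ = h/p:

λ = h/p
λ = (6.626 × 10^-34 J·s) / (6.74 × 10^-23 kg·m/s)
λ = 9.83 × 10^-12 m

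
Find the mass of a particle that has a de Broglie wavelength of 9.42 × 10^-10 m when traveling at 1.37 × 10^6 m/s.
5.13 × 10^-31 kg

From the de Broglie relation λ = h/(mv), we solve for m:

m = h/(λv)
m = (6.626 × 10^-34 J·s) / (9.42 × 10^-10 m × 1.37 × 10^6 m/s)
m = 5.13 × 10^-31 kg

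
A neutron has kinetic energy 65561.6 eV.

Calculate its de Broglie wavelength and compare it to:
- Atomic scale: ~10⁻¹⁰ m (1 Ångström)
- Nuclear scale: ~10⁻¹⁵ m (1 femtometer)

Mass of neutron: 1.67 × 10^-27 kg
λ = 1.12 × 10^-13 m, which is between nuclear and atomic scales.

Using λ = h/√(2mKE):

KE = 65561.6 eV = 1.050 × 10^-14 J

λ = h/√(2mKE)
λ = (6.626 × 10^-34 J·s) / √(2 × 1.67 × 10^-27 kg × 1.050 × 10^-14 J)
λ = 1.12 × 10^-13 m

Comparison:
- Atomic scale (10⁻¹⁰ m): λ is 0.0011× this size
- Nuclear scale (10⁻¹⁵ m): λ is 1.1e+02× this size

The wavelength is between nuclear and atomic scales.

This wavelength is appropriate for probing atomic structure but too large for nuclear physics experiments.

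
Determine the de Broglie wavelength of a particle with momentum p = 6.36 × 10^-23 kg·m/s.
1.04 × 10^-11 m

Using the de Broglie relation λ = h/p:

λ = h/p
λ = (6.626 × 10^-34 J·s) / (6.36 × 10^-23 kg·m/s)
λ = 1.04 × 10^-11 m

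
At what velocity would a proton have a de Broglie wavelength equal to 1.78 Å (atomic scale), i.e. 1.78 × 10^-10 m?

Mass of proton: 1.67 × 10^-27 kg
2.23 × 10^3 m/s

From λ = h/(mv), solve for v:

v = h/(mλ)
v = (6.626 × 10^-34 J·s) / (1.67 × 10^-27 kg × 1.78 × 10^-10 m)
v = 2.23 × 10^3 m/s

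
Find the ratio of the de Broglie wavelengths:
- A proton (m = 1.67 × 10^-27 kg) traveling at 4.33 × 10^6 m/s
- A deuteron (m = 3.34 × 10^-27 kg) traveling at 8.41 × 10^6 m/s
λ₁/λ₂ = 3.88

Using λ = h/(mv):

λ₁ = h/(m₁v₁) = 9.16 × 10^-14 m
λ₂ = h/(m₂v₂) = 2.36 × 10^-14 m

Ratio λ₁/λ₂ = (m₂v₂)/(m₁v₁)
         = (3.34 × 10^-27 kg × 8.41 × 10^6 m/s) / (1.67 × 10^-27 kg × 4.33 × 10^6 m/s)
         = 3.88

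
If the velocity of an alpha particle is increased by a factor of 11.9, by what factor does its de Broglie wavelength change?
The wavelength decreases by a factor of 11.9.

From λ = h/(mv), the wavelength is inversely proportional to velocity:

λ ∝ 1/v

If v → 11.9v, then λ → λ/11.9

When velocity is increased by a factor of 11.9, the wavelength decreases by a factor of 11.9.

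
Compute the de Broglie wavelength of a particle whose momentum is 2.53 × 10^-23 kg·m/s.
2.62 × 10^-11 m

Using the de Broglie relation λ = h/p:

λ = h/p
λ = (6.626 × 10^-34 J·s) / (2.53 × 10^-23 kg·m/s)
λ = 2.62 × 10^-11 m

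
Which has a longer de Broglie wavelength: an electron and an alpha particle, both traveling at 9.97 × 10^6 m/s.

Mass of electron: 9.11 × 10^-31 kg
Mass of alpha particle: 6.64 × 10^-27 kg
The electron has the longer wavelength.

Using λ = h/(mv), since both particles have the same velocity, the wavelength depends only on mass.

For electron: λ₁ = h/(m₁v) = 7.30 × 10^-11 m
For alpha particle: λ₂ = h/(m₂v) = 1.00 × 10^-14 m

Since λ ∝ 1/m at constant velocity, the lighter particle has the longer wavelength.

The electron has the longer de Broglie wavelength.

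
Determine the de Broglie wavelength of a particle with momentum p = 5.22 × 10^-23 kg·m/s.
1.27 × 10^-11 m

Using the de Broglie relation λ = h/p:

λ = h/p
λ = (6.626 × 10^-34 J·s) / (5.22 × 10^-23 kg·m/s)
λ = 1.27 × 10^-11 m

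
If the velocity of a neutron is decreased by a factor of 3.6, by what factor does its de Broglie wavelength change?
The wavelength increases by a factor of 3.6.

From λ = h/(mv), the wavelength is inversely proportional to velocity:

λ ∝ 1/v

If v → v/3.6, then λ → 3.6λ

When velocity is decreased by a factor of 3.6, the wavelength increases by a factor of 3.6.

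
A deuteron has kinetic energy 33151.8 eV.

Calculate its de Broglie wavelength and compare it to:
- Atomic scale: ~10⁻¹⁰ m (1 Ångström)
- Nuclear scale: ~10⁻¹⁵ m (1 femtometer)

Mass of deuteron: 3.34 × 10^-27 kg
λ = 1.11 × 10^-13 m, which is between nuclear and atomic scales.

Using λ = h/√(2mKE):

KE = 33151.8 eV = 5.312 × 10^-15 J

λ = h/√(2mKE)
λ = (6.626 × 10^-34 J·s) / √(2 × 3.34 × 10^-27 kg × 5.312 × 10^-15 J)
λ = 1.11 × 10^-13 m

Comparison:
- Atomic scale (10⁻¹⁰ m): λ is 0.0011× this size
- Nuclear scale (10⁻¹⁵ m): λ is 1.1e+02× this size

The wavelength is between nuclear and atomic scales.

This wavelength is appropriate for probing atomic structure but too large for nuclear physics experiments.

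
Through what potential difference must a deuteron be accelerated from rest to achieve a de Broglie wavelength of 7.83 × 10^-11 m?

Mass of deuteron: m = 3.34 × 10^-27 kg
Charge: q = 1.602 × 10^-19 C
6.69 × 10^-2 V

From λ = h/√(2mqV), we solve for V:

λ² = h²/(2mqV)
V = h²/(2mqλ²)
V = (6.626 × 10^-34 J·s)² / (2 × 3.34 × 10^-27 kg × 1.602 × 10^-19 C × (7.83 × 10^-11 m)²)
V = 6.69 × 10^-2 V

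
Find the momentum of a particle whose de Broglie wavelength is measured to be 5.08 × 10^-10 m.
1.30 × 10^-24 kg·m/s

From the de Broglie relation λ = h/p, we solve for p:

p = h/λ
p = (6.626 × 10^-34 J·s) / (5.08 × 10^-10 m)
p = 1.30 × 10^-24 kg·m/s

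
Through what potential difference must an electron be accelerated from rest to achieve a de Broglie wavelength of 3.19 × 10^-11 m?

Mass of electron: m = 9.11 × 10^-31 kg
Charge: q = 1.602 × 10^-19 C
1.48 × 10^3 V

From λ = h/√(2mqV), we solve for V:

λ² = h²/(2mqV)
V = h²/(2mqλ²)
V = (6.626 × 10^-34 J·s)² / (2 × 9.11 × 10^-31 kg × 1.602 × 10^-19 C × (3.19 × 10^-11 m)²)
V = 1.48 × 10^3 V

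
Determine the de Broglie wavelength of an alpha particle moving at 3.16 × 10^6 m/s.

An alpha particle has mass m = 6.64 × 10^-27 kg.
3.16 × 10^-14 m

Using the de Broglie relation λ = h/(mv):

λ = h/(mv)
λ = (6.626 × 10^-34 J·s) / (6.64 × 10^-27 kg × 3.16 × 10^6 m/s)
λ = 3.16 × 10^-14 m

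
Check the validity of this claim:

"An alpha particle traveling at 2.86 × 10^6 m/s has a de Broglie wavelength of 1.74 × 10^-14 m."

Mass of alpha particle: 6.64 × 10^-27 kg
False

The claim is incorrect.

Using λ = h/(mv):
λ = (6.626 × 10^-34 J·s) / (6.64 × 10^-27 kg × 2.86 × 10^6 m/s)
λ = 3.49 × 10^-14 m

The actual wavelength differs from the claimed 1.74 × 10^-14 m.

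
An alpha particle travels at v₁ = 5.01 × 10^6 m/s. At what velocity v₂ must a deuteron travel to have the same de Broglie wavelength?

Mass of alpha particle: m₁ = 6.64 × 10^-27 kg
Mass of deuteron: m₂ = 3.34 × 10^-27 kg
v₂ = 9.96 × 10^6 m/s

For equal de Broglie wavelengths: λ₁ = λ₂

h/(m₁v₁) = h/(m₂v₂)
m₁v₁ = m₂v₂
v₂ = v₁ · (m₁/m₂)

v₂ = 5.01 × 10^6 m/s × (6.64 × 10^-27 kg / 3.34 × 10^-27 kg)
v₂ = 9.96 × 10^6 m/s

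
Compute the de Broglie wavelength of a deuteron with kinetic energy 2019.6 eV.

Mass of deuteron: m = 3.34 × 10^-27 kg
4.51 × 10^-13 m

Using λ = h/√(2mKE):

First convert KE to Joules: KE = 2019.6 eV = 3.236 × 10^-16 J

λ = h/√(2mKE)
λ = (6.626 × 10^-34 J·s) / √(2 × 3.34 × 10^-27 kg × 3.236 × 10^-16 J)
λ = 4.51 × 10^-13 m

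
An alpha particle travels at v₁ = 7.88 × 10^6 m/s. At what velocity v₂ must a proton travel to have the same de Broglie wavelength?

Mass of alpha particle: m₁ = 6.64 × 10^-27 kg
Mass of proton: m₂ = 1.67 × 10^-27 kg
v₂ = 3.13 × 10^7 m/s

For equal de Broglie wavelengths: λ₁ = λ₂

h/(m₁v₁) = h/(m₂v₂)
m₁v₁ = m₂v₂
v₂ = v₁ · (m₁/m₂)

v₂ = 7.88 × 10^6 m/s × (6.64 × 10^-27 kg / 1.67 × 10^-27 kg)
v₂ = 3.13 × 10^7 m/s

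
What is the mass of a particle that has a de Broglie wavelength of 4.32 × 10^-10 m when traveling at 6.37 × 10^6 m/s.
2.41 × 10^-31 kg

From the de Broglie relation λ = h/(mv), we solve for m:

m = h/(λv)
m = (6.626 × 10^-34 J·s) / (4.32 × 10^-10 m × 6.37 × 10^6 m/s)
m = 2.41 × 10^-31 kg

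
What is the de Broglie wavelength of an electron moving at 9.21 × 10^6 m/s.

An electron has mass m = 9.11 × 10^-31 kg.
7.90 × 10^-11 m

Using the de Broglie relation λ = h/(mv):

λ = h/(mv)
λ = (6.626 × 10^-34 J·s) / (9.11 × 10^-31 kg × 9.21 × 10^6 m/s)
λ = 7.90 × 10^-11 m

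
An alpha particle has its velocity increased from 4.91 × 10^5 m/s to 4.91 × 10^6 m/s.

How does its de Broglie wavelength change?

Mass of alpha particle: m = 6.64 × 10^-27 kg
The wavelength decreases by a factor of 10.

Using λ = h/(mv):

Initial wavelength: λ₁ = h/(mv₁) = 2.03 × 10^-13 m
Final wavelength: λ₂ = h/(mv₂) = 2.03 × 10^-14 m

Since λ ∝ 1/v, when velocity increases by a factor of 10, the wavelength decreases by a factor of 10.

λ₂/λ₁ = v₁/v₂ = 1/10

The wavelength decreases by a factor of 10.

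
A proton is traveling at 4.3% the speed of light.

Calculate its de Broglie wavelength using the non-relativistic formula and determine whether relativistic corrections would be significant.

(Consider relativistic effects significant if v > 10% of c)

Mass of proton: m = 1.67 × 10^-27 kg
No, relativistic corrections are not needed.

Using the non-relativistic de Broglie formula λ = h/(mv):

v = 4.3% × c = 1.289 × 10^7 m/s

λ = h/(mv)
λ = (6.626 × 10^-34 J·s) / (1.67 × 10^-27 kg × 1.289 × 10^7 m/s)
λ = 3.08 × 10^-14 m

Since v = 4.3% of c < 10% of c, relativistic corrections are NOT significant and this non-relativistic result is a good approximation.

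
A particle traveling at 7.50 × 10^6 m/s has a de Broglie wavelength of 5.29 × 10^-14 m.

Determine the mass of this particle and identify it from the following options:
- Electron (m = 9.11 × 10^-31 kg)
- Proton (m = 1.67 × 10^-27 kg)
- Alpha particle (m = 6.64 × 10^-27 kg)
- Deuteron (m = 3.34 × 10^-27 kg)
The particle is a proton.

From λ = h/(mv), solve for mass:

m = h/(λv)
m = (6.626 × 10^-34 J·s) / (5.29 × 10^-14 m × 7.50 × 10^6 m/s)
m = 1.67 × 10^-27 kg

Comparing with the listed masses, this is closest to a proton.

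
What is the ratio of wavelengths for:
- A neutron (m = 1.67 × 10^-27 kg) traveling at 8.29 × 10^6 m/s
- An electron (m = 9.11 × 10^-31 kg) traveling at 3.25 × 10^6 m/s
λ₁/λ₂ = 2.14 × 10^-4

Using λ = h/(mv):

λ₁ = h/(m₁v₁) = 4.79 × 10^-14 m
λ₂ = h/(m₂v₂) = 2.24 × 10^-10 m

Ratio λ₁/λ₂ = (m₂v₂)/(m₁v₁)
         = (9.11 × 10^-31 kg × 3.25 × 10^6 m/s) / (1.67 × 10^-27 kg × 8.29 × 10^6 m/s)
         = 2.14 × 10^-4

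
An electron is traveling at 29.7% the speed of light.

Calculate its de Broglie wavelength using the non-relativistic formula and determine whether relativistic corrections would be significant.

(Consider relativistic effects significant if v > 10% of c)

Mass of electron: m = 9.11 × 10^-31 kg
Yes, relativistic corrections are needed.

Using the non-relativistic de Broglie formula λ = h/(mv):

v = 29.7% × c = 8.904 × 10^7 m/s

λ = h/(mv)
λ = (6.626 × 10^-34 J·s) / (9.11 × 10^-31 kg × 8.904 × 10^7 m/s)
λ = 8.17 × 10^-12 m

Since v = 29.7% of c > 10% of c, relativistic corrections ARE significant and the actual wavelength would differ from this non-relativistic estimate.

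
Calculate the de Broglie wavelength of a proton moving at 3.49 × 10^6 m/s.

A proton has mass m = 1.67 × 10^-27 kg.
1.14 × 10^-13 m

Using the de Broglie relation λ = h/(mv):

λ = h/(mv)
λ = (6.626 × 10^-34 J·s) / (1.67 × 10^-27 kg × 3.49 × 10^6 m/s)
λ = 1.14 × 10^-13 m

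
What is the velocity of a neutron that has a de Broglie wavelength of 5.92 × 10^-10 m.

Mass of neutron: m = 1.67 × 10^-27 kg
6.70 × 10^2 m/s

From the de Broglie relation λ = h/(mv), we solve for v:

v = h/(mλ)
v = (6.626 × 10^-34 J·s) / (1.67 × 10^-27 kg × 5.92 × 10^-10 m)
v = 6.70 × 10^2 m/s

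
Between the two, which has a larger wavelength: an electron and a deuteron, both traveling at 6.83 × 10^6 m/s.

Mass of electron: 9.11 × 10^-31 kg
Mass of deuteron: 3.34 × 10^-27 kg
The electron has the longer wavelength.

Using λ = h/(mv), since both particles have the same velocity, the wavelength depends only on mass.

For electron: λ₁ = h/(m₁v) = 1.06 × 10^-10 m
For deuteron: λ₂ = h/(m₂v) = 2.90 × 10^-14 m

Since λ ∝ 1/m at constant velocity, the lighter particle has the longer wavelength.

The electron has the longer de Broglie wavelength.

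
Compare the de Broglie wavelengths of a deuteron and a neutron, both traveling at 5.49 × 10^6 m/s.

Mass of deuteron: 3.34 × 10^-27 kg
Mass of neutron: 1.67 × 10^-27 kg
The neutron has the longer wavelength.

Using λ = h/(mv), since both particles have the same velocity, the wavelength depends only on mass.

For deuteron: λ₁ = h/(m₁v) = 3.61 × 10^-14 m
For neutron: λ₂ = h/(m₂v) = 7.23 × 10^-14 m

Since λ ∝ 1/m at constant velocity, the lighter particle has the longer wavelength.

The neutron has the longer de Broglie wavelength.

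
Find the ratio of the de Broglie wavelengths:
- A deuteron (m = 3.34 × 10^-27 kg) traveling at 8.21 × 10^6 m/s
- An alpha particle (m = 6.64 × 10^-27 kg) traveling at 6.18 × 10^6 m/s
λ₁/λ₂ = 1.50

Using λ = h/(mv):

λ₁ = h/(m₁v₁) = 2.42 × 10^-14 m
λ₂ = h/(m₂v₂) = 1.61 × 10^-14 m

Ratio λ₁/λ₂ = (m₂v₂)/(m₁v₁)
         = (6.64 × 10^-27 kg × 6.18 × 10^6 m/s) / (3.34 × 10^-27 kg × 8.21 × 10^6 m/s)
         = 1.50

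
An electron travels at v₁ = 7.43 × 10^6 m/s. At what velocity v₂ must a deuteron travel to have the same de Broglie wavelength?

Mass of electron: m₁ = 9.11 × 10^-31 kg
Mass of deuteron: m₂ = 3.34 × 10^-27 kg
v₂ = 2.03 × 10^3 m/s

For equal de Broglie wavelengths: λ₁ = λ₂

h/(m₁v₁) = h/(m₂v₂)
m₁v₁ = m₂v₂
v₂ = v₁ · (m₁/m₂)

v₂ = 7.43 × 10^6 m/s × (9.11 × 10^-31 kg / 3.34 × 10^-27 kg)
v₂ = 2.03 × 10^3 m/s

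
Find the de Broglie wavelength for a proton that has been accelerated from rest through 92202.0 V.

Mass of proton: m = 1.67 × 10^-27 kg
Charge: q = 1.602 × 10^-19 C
9.43 × 10^-14 m

When a particle is accelerated through voltage V, it gains kinetic energy KE = qV.

The de Broglie wavelength is then λ = h/√(2mqV):

λ = h/√(2mqV)
λ = (6.626 × 10^-34 J·s) / √(2 × 1.67 × 10^-27 kg × 1.602 × 10^-19 C × 92202.0 V)
λ = 9.43 × 10^-14 m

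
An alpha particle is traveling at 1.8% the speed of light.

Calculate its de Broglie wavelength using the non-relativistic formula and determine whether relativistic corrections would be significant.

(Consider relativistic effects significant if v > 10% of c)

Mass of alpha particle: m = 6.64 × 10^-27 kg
No, relativistic corrections are not needed.

Using the non-relativistic de Broglie formula λ = h/(mv):

v = 1.8% × c = 5.396 × 10^6 m/s

λ = h/(mv)
λ = (6.626 × 10^-34 J·s) / (6.64 × 10^-27 kg × 5.396 × 10^6 m/s)
λ = 1.85 × 10^-14 m

Since v = 1.8% of c < 10% of c, relativistic corrections are NOT significant and this non-relativistic result is a good approximation.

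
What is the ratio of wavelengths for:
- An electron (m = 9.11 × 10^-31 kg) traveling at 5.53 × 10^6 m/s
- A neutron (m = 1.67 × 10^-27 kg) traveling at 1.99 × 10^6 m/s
λ₁/λ₂ = 660

Using λ = h/(mv):

λ₁ = h/(m₁v₁) = 1.32 × 10^-10 m
λ₂ = h/(m₂v₂) = 1.99 × 10^-13 m

Ratio λ₁/λ₂ = (m₂v₂)/(m₁v₁)
         = (1.67 × 10^-27 kg × 1.99 × 10^6 m/s) / (9.11 × 10^-31 kg × 5.53 × 10^6 m/s)
         = 660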